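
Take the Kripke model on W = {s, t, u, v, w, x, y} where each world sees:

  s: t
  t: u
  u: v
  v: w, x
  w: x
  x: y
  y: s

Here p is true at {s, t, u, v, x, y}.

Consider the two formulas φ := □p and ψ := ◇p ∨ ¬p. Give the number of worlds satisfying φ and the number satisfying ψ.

6 and 7

For □p:
s: successors {t}; p there: t:T. ✓
t: successors {u}; p there: u:T. ✓
u: successors {v}; p there: v:T. ✓
v: successors {w, x}; p there: w:F, x:T. ✗
w: successors {x}; p there: x:T. ✓
x: successors {y}; p there: y:T. ✓
y: successors {s}; p there: s:T. ✓
— 6 worlds.
For ◇p ∨ ¬p:
s: ◇p is T, ¬p is F. ✓
t: ◇p is T, ¬p is F. ✓
u: ◇p is T, ¬p is F. ✓
v: ◇p is T, ¬p is F. ✓
w: ◇p is T, ¬p is T. ✓
x: ◇p is T, ¬p is F. ✓
y: ◇p is T, ¬p is F. ✓
— 7 worlds.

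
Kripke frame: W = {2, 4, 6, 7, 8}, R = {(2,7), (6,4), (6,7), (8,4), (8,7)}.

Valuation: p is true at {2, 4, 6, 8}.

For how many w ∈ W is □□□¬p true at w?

2: successors {7}; □□¬p there: 7:T. ✓
4: no successors, so □□□¬p holds vacuously. ✓
6: successors {4, 7}; □□¬p there: 4:T, 7:T. ✓
7: no successors, so □□□¬p holds vacuously. ✓
8: successors {4, 7}; □□¬p there: 4:T, 7:T. ✓
Satisfying worlds: {2, 4, 6, 7, 8}.

5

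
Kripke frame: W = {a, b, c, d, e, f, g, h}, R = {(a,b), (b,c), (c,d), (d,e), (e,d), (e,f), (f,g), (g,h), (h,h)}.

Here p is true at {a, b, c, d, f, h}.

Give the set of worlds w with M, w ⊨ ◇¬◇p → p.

a: ◇¬◇p is F, p is T. ✓
b: ◇¬◇p is F, p is T. ✓
c: ◇¬◇p is T, p is T. ✓
d: ◇¬◇p is F, p is T. ✓
e: ◇¬◇p is T, p is F. ✗
f: ◇¬◇p is F, p is T. ✓
g: ◇¬◇p is F, p is F. ✓
h: ◇¬◇p is F, p is T. ✓

{a, b, c, d, f, g, h}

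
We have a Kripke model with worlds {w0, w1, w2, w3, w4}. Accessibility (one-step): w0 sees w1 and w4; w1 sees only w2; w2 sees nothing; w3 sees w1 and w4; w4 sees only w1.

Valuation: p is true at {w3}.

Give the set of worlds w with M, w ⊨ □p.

{w2}

w0: successors {w1, w4}; p there: w1:F, w4:F. ✗
w1: successors {w2}; p there: w2:F. ✗
w2: no successors, so □p holds vacuously. ✓
w3: successors {w1, w4}; p there: w1:F, w4:F. ✗
w4: successors {w1}; p there: w1:F. ✗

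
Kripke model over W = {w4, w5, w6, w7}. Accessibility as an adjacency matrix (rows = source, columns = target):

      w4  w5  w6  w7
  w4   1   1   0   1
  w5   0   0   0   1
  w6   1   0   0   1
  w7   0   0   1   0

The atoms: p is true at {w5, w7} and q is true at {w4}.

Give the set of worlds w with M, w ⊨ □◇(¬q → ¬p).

{w5, w6, w7}

w4: successors {w4, w5, w7}; ◇(¬q → ¬p) there: w4:T, w5:F, w7:T. ✗
w5: successors {w7}; ◇(¬q → ¬p) there: w7:T. ✓
w6: successors {w4, w7}; ◇(¬q → ¬p) there: w4:T, w7:T. ✓
w7: successors {w6}; ◇(¬q → ¬p) there: w6:T. ✓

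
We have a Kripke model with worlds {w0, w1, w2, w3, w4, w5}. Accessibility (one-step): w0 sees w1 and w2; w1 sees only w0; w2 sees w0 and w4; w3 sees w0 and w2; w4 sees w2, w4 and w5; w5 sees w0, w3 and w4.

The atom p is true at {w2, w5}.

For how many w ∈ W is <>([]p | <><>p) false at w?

w0: successors {w1, w2}; []p | <><>p there: w1:T, w2:T. ✓
w1: successors {w0}; []p | <><>p there: w0:F. ✗
w2: successors {w0, w4}; []p | <><>p there: w0:F, w4:T. ✓
w3: successors {w0, w2}; []p | <><>p there: w0:F, w2:T. ✓
w4: successors {w2, w4, w5}; []p | <><>p there: w2:T, w4:T, w5:T. ✓
w5: successors {w0, w3, w4}; []p | <><>p there: w0:F, w3:T, w4:T. ✓
Satisfying worlds: {w0, w2, w3, w4, w5}.
So <>([]p | <><>p) fails at the other 1 world.

1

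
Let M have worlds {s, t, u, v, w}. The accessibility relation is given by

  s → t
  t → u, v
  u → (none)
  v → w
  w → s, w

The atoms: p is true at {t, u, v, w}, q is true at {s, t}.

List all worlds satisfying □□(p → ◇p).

s: successors {t}; □(p → ◇p) there: t:F. ✗
t: successors {u, v}; □(p → ◇p) there: u:T, v:T. ✓
u: no successors, so □□(p → ◇p) holds vacuously. ✓
v: successors {w}; □(p → ◇p) there: w:T. ✓
w: successors {s, w}; □(p → ◇p) there: s:T, w:T. ✓

{t, u, v, w}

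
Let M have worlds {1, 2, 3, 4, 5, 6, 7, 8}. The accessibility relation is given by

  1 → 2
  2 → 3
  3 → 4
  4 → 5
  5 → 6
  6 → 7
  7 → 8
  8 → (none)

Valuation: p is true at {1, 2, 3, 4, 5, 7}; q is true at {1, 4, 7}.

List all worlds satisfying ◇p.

{1, 2, 3, 4, 6}

1: successors {2}; p there: 2:T. ✓
2: successors {3}; p there: 3:T. ✓
3: successors {4}; p there: 4:T. ✓
4: successors {5}; p there: 5:T. ✓
5: successors {6}; p there: 6:F. ✗
6: successors {7}; p there: 7:T. ✓
7: successors {8}; p there: 8:F. ✗
8: no successors, so ◇p fails. ✗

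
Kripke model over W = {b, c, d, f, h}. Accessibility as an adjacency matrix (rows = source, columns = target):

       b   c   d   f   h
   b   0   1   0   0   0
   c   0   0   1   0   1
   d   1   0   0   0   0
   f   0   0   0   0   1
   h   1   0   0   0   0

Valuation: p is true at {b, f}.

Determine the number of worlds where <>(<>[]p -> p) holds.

b: successors {c}; <>[]p -> p there: c:F. ✗
c: successors {d, h}; <>[]p -> p there: d:T, h:T. ✓
d: successors {b}; <>[]p -> p there: b:T. ✓
f: successors {h}; <>[]p -> p there: h:T. ✓
h: successors {b}; <>[]p -> p there: b:T. ✓
Satisfying worlds: {c, d, f, h}.

4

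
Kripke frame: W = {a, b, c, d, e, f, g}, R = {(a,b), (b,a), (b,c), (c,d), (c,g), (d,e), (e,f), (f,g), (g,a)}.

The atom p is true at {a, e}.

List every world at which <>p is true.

{b, d, g}

a: successors {b}; p there: b:F. ✗
b: successors {a, c}; p there: a:T, c:F. ✓
c: successors {d, g}; p there: d:F, g:F. ✗
d: successors {e}; p there: e:T. ✓
e: successors {f}; p there: f:F. ✗
f: successors {g}; p there: g:F. ✗
g: successors {a}; p there: a:T. ✓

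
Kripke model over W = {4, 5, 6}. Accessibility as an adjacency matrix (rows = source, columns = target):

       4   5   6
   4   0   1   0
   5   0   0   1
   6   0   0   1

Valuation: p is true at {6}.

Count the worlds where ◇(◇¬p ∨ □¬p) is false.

4: successors {5}; ◇¬p ∨ □¬p there: 5:F. ✗
5: successors {6}; ◇¬p ∨ □¬p there: 6:F. ✗
6: successors {6}; ◇¬p ∨ □¬p there: 6:F. ✗
Satisfying worlds: ∅.
So ◇(◇¬p ∨ □¬p) fails at the other 3 worlds.

3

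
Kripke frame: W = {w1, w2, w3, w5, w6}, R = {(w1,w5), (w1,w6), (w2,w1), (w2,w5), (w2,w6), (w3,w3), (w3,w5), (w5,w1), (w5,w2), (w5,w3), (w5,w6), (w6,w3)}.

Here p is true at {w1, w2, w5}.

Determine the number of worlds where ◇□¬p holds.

w1: successors {w5, w6}; □¬p there: w5:F, w6:T. ✓
w2: successors {w1, w5, w6}; □¬p there: w1:F, w5:F, w6:T. ✓
w3: successors {w3, w5}; □¬p there: w3:F, w5:F. ✗
w5: successors {w1, w2, w3, w6}; □¬p there: w1:F, w2:F, w3:F, w6:T. ✓
w6: successors {w3}; □¬p there: w3:F. ✗
Satisfying worlds: {w1, w2, w5}.

3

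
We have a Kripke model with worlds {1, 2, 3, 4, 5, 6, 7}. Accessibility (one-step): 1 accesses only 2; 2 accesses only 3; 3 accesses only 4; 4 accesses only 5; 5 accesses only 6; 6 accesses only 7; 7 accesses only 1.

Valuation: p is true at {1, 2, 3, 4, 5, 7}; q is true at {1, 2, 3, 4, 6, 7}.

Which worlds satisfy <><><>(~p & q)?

1: successors {2}; <><>(~p & q) there: 2:F. ✗
2: successors {3}; <><>(~p & q) there: 3:F. ✗
3: successors {4}; <><>(~p & q) there: 4:T. ✓
4: successors {5}; <><>(~p & q) there: 5:F. ✗
5: successors {6}; <><>(~p & q) there: 6:F. ✗
6: successors {7}; <><>(~p & q) there: 7:F. ✗
7: successors {1}; <><>(~p & q) there: 1:F. ✗

{3}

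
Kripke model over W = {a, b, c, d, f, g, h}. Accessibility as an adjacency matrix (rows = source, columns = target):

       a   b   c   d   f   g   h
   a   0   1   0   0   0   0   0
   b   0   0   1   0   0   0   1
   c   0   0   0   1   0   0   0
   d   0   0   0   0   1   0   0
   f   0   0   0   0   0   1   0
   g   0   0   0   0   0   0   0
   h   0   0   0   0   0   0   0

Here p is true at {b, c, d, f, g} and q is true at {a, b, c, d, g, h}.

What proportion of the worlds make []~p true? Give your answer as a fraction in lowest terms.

a: successors {b}; ~p there: b:F. ✗
b: successors {c, h}; ~p there: c:F, h:T. ✗
c: successors {d}; ~p there: d:F. ✗
d: successors {f}; ~p there: f:F. ✗
f: successors {g}; ~p there: g:F. ✗
g: no successors, so []~p holds vacuously. ✓
h: no successors, so []~p holds vacuously. ✓
That's 2 of 7 worlds, so 2/7.

2/7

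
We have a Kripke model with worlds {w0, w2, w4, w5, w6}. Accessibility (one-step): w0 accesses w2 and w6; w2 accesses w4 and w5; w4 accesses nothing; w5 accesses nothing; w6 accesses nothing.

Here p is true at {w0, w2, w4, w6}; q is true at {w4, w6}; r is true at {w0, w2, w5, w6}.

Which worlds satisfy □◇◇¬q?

w0: successors {w2, w6}; ◇◇¬q there: w2:F, w6:F. ✗
w2: successors {w4, w5}; ◇◇¬q there: w4:F, w5:F. ✗
w4: no successors, so □◇◇¬q holds vacuously. ✓
w5: no successors, so □◇◇¬q holds vacuously. ✓
w6: no successors, so □◇◇¬q holds vacuously. ✓

{w4, w5, w6}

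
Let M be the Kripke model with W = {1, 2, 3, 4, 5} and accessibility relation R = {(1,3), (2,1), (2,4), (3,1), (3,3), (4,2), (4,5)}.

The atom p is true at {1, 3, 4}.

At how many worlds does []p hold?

1: successors {3}; p there: 3:T. ✓
2: successors {1, 4}; p there: 1:T, 4:T. ✓
3: successors {1, 3}; p there: 1:T, 3:T. ✓
4: successors {2, 5}; p there: 2:F, 5:F. ✗
5: no successors, so []p holds vacuously. ✓
Satisfying worlds: {1, 2, 3, 5}.

4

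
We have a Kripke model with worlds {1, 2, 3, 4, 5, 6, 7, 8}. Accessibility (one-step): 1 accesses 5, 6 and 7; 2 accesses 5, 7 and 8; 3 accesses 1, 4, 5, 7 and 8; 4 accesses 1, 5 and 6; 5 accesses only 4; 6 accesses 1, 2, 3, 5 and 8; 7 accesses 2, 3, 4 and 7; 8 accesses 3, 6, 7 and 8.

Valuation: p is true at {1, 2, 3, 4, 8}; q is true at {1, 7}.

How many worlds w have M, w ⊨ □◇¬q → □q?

1: □◇¬q is T, □q is F. ✗
2: □◇¬q is T, □q is F. ✗
3: □◇¬q is T, □q is F. ✗
4: □◇¬q is T, □q is F. ✗
5: □◇¬q is T, □q is F. ✗
6: □◇¬q is T, □q is F. ✗
7: □◇¬q is T, □q is F. ✗
8: □◇¬q is T, □q is F. ✗
Satisfying worlds: ∅.

0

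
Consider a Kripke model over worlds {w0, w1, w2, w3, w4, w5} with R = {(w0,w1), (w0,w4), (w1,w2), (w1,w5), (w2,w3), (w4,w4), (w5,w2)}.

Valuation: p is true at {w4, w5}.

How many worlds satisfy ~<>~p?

2

w0: <>~p is T. ✗
w1: <>~p is T. ✗
w2: <>~p is T. ✗
w3: <>~p is F. ✓
w4: <>~p is F. ✓
w5: <>~p is T. ✗
Satisfying worlds: {w3, w4}.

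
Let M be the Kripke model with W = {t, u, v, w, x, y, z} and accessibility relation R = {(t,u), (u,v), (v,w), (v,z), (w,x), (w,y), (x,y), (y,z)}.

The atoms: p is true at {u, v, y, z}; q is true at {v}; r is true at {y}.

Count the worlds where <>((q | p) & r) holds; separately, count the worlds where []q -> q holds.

2 and 5

For <>((q | p) & r):
t: successors {u}; (q | p) & r there: u:F. ✗
u: successors {v}; (q | p) & r there: v:F. ✗
v: successors {w, z}; (q | p) & r there: w:F, z:F. ✗
w: successors {x, y}; (q | p) & r there: x:F, y:T. ✓
x: successors {y}; (q | p) & r there: y:T. ✓
y: successors {z}; (q | p) & r there: z:F. ✗
z: no successors, so <>((q | p) & r) fails. ✗
— 2 worlds.
For []q -> q:
t: []q is F, q is F. ✓
u: []q is T, q is F. ✗
v: []q is F, q is T. ✓
w: []q is F, q is F. ✓
x: []q is F, q is F. ✓
y: []q is F, q is F. ✓
z: []q is T, q is F. ✗
— 5 worlds.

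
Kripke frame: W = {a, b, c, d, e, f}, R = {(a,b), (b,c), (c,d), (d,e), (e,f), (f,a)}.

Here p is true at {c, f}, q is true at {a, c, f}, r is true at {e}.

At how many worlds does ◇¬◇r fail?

a: successors {b}; ¬◇r there: b:T. ✓
b: successors {c}; ¬◇r there: c:T. ✓
c: successors {d}; ¬◇r there: d:F. ✗
d: successors {e}; ¬◇r there: e:T. ✓
e: successors {f}; ¬◇r there: f:T. ✓
f: successors {a}; ¬◇r there: a:T. ✓
Satisfying worlds: {a, b, d, e, f}.
So ◇¬◇r fails at the other 1 world.

1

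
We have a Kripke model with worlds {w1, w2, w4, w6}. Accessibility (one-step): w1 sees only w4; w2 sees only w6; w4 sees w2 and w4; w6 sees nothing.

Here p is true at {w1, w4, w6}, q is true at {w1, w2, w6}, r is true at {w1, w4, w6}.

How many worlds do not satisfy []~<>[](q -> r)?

2

w1: successors {w4}; ~<>[](q -> r) there: w4:F. ✗
w2: successors {w6}; ~<>[](q -> r) there: w6:T. ✓
w4: successors {w2, w4}; ~<>[](q -> r) there: w2:F, w4:F. ✗
w6: no successors, so []~<>[](q -> r) holds vacuously. ✓
Satisfying worlds: {w2, w6}.
So []~<>[](q -> r) fails at the other 2 worlds.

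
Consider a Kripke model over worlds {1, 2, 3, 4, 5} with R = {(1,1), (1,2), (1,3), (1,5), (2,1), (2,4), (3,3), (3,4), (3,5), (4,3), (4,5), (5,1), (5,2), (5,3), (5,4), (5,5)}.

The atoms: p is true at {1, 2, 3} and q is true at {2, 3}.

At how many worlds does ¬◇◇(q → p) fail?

5

1: ◇◇(q → p) is T. ✗
2: ◇◇(q → p) is T. ✗
3: ◇◇(q → p) is T. ✗
4: ◇◇(q → p) is T. ✗
5: ◇◇(q → p) is T. ✗
Satisfying worlds: ∅.
So ¬◇◇(q → p) fails at the other 5 worlds.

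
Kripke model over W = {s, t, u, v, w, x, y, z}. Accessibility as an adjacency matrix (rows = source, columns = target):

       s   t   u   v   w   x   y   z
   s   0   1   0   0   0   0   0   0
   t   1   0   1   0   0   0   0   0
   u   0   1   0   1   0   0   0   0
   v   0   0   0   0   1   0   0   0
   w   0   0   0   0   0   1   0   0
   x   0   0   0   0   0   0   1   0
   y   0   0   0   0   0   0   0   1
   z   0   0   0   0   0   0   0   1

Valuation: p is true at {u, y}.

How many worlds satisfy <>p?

2

s: successors {t}; p there: t:F. ✗
t: successors {s, u}; p there: s:F, u:T. ✓
u: successors {t, v}; p there: t:F, v:F. ✗
v: successors {w}; p there: w:F. ✗
w: successors {x}; p there: x:F. ✗
x: successors {y}; p there: y:T. ✓
y: successors {z}; p there: z:F. ✗
z: successors {z}; p there: z:F. ✗
Satisfying worlds: {t, x}.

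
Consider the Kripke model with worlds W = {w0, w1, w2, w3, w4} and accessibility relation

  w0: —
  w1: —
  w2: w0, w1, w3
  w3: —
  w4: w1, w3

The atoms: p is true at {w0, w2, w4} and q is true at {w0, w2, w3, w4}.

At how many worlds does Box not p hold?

4

w0: no successors, so Box not p holds vacuously. ✓
w1: no successors, so Box not p holds vacuously. ✓
w2: successors {w0, w1, w3}; not p there: w0:F, w1:T, w3:T. ✗
w3: no successors, so Box not p holds vacuously. ✓
w4: successors {w1, w3}; not p there: w1:T, w3:T. ✓
Satisfying worlds: {w0, w1, w3, w4}.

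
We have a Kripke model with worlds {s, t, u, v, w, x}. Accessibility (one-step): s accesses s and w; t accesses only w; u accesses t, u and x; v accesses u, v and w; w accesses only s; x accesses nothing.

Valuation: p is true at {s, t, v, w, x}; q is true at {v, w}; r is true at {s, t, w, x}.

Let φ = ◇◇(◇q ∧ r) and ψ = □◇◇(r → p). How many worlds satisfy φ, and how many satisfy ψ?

For ◇◇(◇q ∧ r):
s: successors {s, w}; ◇(◇q ∧ r) there: s:T, w:T. ✓
t: successors {w}; ◇(◇q ∧ r) there: w:T. ✓
u: successors {t, u, x}; ◇(◇q ∧ r) there: t:F, u:T, x:F. ✓
v: successors {u, v, w}; ◇(◇q ∧ r) there: u:T, v:F, w:T. ✓
w: successors {s}; ◇(◇q ∧ r) there: s:T. ✓
x: no successors, so ◇◇(◇q ∧ r) fails. ✗
— 5 worlds.
For □◇◇(r → p):
s: successors {s, w}; ◇◇(r → p) there: s:T, w:T. ✓
t: successors {w}; ◇◇(r → p) there: w:T. ✓
u: successors {t, u, x}; ◇◇(r → p) there: t:T, u:T, x:F. ✗
v: successors {u, v, w}; ◇◇(r → p) there: u:T, v:T, w:T. ✓
w: successors {s}; ◇◇(r → p) there: s:T. ✓
x: no successors, so □◇◇(r → p) holds vacuously. ✓
— 5 worlds.

5 and 5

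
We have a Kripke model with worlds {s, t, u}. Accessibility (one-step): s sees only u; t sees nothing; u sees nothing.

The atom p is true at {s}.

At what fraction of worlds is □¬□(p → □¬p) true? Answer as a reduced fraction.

2/3

s: successors {u}; ¬□(p → □¬p) there: u:F. ✗
t: no successors, so □¬□(p → □¬p) holds vacuously. ✓
u: no successors, so □¬□(p → □¬p) holds vacuously. ✓
That's 2 of 3 worlds, so 2/3.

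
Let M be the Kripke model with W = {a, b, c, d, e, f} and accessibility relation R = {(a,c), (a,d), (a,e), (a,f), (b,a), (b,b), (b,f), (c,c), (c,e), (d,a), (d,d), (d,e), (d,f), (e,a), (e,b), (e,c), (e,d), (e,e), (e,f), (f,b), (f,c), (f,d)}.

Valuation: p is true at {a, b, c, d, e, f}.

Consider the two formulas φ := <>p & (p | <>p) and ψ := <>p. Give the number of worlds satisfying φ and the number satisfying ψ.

6 and 6

For <>p & (p | <>p):
a: <>p is T, p | <>p is T. ✓
b: <>p is T, p | <>p is T. ✓
c: <>p is T, p | <>p is T. ✓
d: <>p is T, p | <>p is T. ✓
e: <>p is T, p | <>p is T. ✓
f: <>p is T, p | <>p is T. ✓
— 6 worlds.
For <>p:
a: successors {c, d, e, f}; p there: c:T, d:T, e:T, f:T. ✓
b: successors {a, b, f}; p there: a:T, b:T, f:T. ✓
c: successors {c, e}; p there: c:T, e:T. ✓
d: successors {a, d, e, f}; p there: a:T, d:T, e:T, f:T. ✓
e: successors {a, b, c, d, e, f}; p there: a:T, b:T, c:T, d:T, e:T, f:T. ✓
f: successors {b, c, d}; p there: b:T, c:T, d:T. ✓
— 6 worlds.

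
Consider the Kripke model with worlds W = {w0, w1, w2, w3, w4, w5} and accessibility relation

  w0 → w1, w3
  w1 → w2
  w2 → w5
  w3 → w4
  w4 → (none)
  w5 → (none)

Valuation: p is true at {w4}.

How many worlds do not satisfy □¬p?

1

w0: successors {w1, w3}; ¬p there: w1:T, w3:T. ✓
w1: successors {w2}; ¬p there: w2:T. ✓
w2: successors {w5}; ¬p there: w5:T. ✓
w3: successors {w4}; ¬p there: w4:F. ✗
w4: no successors, so □¬p holds vacuously. ✓
w5: no successors, so □¬p holds vacuously. ✓
Satisfying worlds: {w0, w1, w2, w4, w5}.
So □¬p fails at the other 1 world.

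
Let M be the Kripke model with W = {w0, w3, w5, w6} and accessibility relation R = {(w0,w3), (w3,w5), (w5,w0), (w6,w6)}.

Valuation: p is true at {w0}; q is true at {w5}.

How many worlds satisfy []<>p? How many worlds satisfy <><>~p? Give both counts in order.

1 and 3

For []<>p:
w0: successors {w3}; <>p there: w3:F. ✗
w3: successors {w5}; <>p there: w5:T. ✓
w5: successors {w0}; <>p there: w0:F. ✗
w6: successors {w6}; <>p there: w6:F. ✗
— 1 world.
For <><>~p:
w0: successors {w3}; <>~p there: w3:T. ✓
w3: successors {w5}; <>~p there: w5:F. ✗
w5: successors {w0}; <>~p there: w0:T. ✓
w6: successors {w6}; <>~p there: w6:T. ✓
— 3 worlds.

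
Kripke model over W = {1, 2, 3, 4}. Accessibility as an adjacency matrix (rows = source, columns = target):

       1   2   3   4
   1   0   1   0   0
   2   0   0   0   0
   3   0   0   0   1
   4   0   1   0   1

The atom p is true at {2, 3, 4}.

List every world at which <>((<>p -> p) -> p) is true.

1: successors {2}; (<>p -> p) -> p there: 2:T. ✓
2: no successors, so <>((<>p -> p) -> p) fails. ✗
3: successors {4}; (<>p -> p) -> p there: 4:T. ✓
4: successors {2, 4}; (<>p -> p) -> p there: 2:T, 4:T. ✓

{1, 3, 4}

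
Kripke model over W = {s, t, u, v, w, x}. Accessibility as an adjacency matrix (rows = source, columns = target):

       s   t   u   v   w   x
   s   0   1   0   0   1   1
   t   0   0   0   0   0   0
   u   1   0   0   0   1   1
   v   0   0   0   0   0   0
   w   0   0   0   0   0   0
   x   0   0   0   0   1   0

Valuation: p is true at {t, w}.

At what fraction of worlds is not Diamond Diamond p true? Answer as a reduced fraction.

s: Diamond Diamond p is T. ✗
t: Diamond Diamond p is F. ✓
u: Diamond Diamond p is T. ✗
v: Diamond Diamond p is F. ✓
w: Diamond Diamond p is F. ✓
x: Diamond Diamond p is F. ✓
That's 4 of 6 worlds, so 4/6 = 2/3.

2/3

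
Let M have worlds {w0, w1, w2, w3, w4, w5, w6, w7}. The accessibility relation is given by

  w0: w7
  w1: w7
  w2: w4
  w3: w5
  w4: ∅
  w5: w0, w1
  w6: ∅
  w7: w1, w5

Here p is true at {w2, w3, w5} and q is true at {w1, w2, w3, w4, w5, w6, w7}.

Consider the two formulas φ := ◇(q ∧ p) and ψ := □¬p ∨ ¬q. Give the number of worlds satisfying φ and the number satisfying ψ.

2 and 6

For ◇(q ∧ p):
w0: successors {w7}; q ∧ p there: w7:F. ✗
w1: successors {w7}; q ∧ p there: w7:F. ✗
w2: successors {w4}; q ∧ p there: w4:F. ✗
w3: successors {w5}; q ∧ p there: w5:T. ✓
w4: no successors, so ◇(q ∧ p) fails. ✗
w5: successors {w0, w1}; q ∧ p there: w0:F, w1:F. ✗
w6: no successors, so ◇(q ∧ p) fails. ✗
w7: successors {w1, w5}; q ∧ p there: w1:F, w5:T. ✓
— 2 worlds.
For □¬p ∨ ¬q:
w0: □¬p is T, ¬q is T. ✓
w1: □¬p is T, ¬q is F. ✓
w2: □¬p is T, ¬q is F. ✓
w3: □¬p is F, ¬q is F. ✗
w4: □¬p is T, ¬q is F. ✓
w5: □¬p is T, ¬q is F. ✓
w6: □¬p is T, ¬q is F. ✓
w7: □¬p is F, ¬q is F. ✗
— 6 worlds.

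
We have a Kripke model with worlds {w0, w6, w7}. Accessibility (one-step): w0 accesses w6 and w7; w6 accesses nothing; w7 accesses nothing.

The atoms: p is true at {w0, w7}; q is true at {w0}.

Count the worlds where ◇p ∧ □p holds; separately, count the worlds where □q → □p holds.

For ◇p ∧ □p:
w0: ◇p is T, □p is F. ✗
w6: ◇p is F, □p is T. ✗
w7: ◇p is F, □p is T. ✗
— 0 worlds.
For □q → □p:
w0: □q is F, □p is F. ✓
w6: □q is T, □p is T. ✓
w7: □q is T, □p is T. ✓
— 3 worlds.

0 and 3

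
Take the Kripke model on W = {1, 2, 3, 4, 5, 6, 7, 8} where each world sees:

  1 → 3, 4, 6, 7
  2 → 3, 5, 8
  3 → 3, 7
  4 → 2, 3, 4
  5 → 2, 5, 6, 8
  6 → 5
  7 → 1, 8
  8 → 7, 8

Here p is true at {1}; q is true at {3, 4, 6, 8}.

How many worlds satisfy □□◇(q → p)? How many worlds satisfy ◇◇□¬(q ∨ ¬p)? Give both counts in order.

8 and 0

For □□◇(q → p):
1: successors {3, 4, 6, 7}; □◇(q → p) there: 3:T, 4:T, 6:T, 7:T. ✓
2: successors {3, 5, 8}; □◇(q → p) there: 3:T, 5:T, 8:T. ✓
3: successors {3, 7}; □◇(q → p) there: 3:T, 7:T. ✓
4: successors {2, 3, 4}; □◇(q → p) there: 2:T, 3:T, 4:T. ✓
5: successors {2, 5, 6, 8}; □◇(q → p) there: 2:T, 5:T, 6:T, 8:T. ✓
6: successors {5}; □◇(q → p) there: 5:T. ✓
7: successors {1, 8}; □◇(q → p) there: 1:T, 8:T. ✓
8: successors {7, 8}; □◇(q → p) there: 7:T, 8:T. ✓
— 8 worlds.
For ◇◇□¬(q ∨ ¬p):
1: successors {3, 4, 6, 7}; ◇□¬(q ∨ ¬p) there: 3:F, 4:F, 6:F, 7:F. ✗
2: successors {3, 5, 8}; ◇□¬(q ∨ ¬p) there: 3:F, 5:F, 8:F. ✗
3: successors {3, 7}; ◇□¬(q ∨ ¬p) there: 3:F, 7:F. ✗
4: successors {2, 3, 4}; ◇□¬(q ∨ ¬p) there: 2:F, 3:F, 4:F. ✗
5: successors {2, 5, 6, 8}; ◇□¬(q ∨ ¬p) there: 2:F, 5:F, 6:F, 8:F. ✗
6: successors {5}; ◇□¬(q ∨ ¬p) there: 5:F. ✗
7: successors {1, 8}; ◇□¬(q ∨ ¬p) there: 1:F, 8:F. ✗
8: successors {7, 8}; ◇□¬(q ∨ ¬p) there: 7:F, 8:F. ✗
— 0 worlds.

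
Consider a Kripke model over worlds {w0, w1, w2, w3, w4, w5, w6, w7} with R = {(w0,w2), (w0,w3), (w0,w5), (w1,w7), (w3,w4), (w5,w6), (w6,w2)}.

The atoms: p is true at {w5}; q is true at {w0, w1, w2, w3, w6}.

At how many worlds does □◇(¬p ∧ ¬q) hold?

3

w0: successors {w2, w3, w5}; ◇(¬p ∧ ¬q) there: w2:F, w3:T, w5:F. ✗
w1: successors {w7}; ◇(¬p ∧ ¬q) there: w7:F. ✗
w2: no successors, so □◇(¬p ∧ ¬q) holds vacuously. ✓
w3: successors {w4}; ◇(¬p ∧ ¬q) there: w4:F. ✗
w4: no successors, so □◇(¬p ∧ ¬q) holds vacuously. ✓
w5: successors {w6}; ◇(¬p ∧ ¬q) there: w6:F. ✗
w6: successors {w2}; ◇(¬p ∧ ¬q) there: w2:F. ✗
w7: no successors, so □◇(¬p ∧ ¬q) holds vacuously. ✓
Satisfying worlds: {w2, w4, w7}.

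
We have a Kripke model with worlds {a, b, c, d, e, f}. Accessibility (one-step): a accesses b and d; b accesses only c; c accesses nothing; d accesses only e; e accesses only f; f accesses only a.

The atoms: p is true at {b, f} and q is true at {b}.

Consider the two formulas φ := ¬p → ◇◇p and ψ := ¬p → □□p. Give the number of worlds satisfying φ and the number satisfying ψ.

For ¬p → ◇◇p:
a: ¬p is T, ◇◇p is F. ✗
b: ¬p is F, ◇◇p is F. ✓
c: ¬p is T, ◇◇p is F. ✗
d: ¬p is T, ◇◇p is T. ✓
e: ¬p is T, ◇◇p is F. ✗
f: ¬p is F, ◇◇p is T. ✓
— 3 worlds.
For ¬p → □□p:
a: ¬p is T, □□p is F. ✗
b: ¬p is F, □□p is T. ✓
c: ¬p is T, □□p is T. ✓
d: ¬p is T, □□p is T. ✓
e: ¬p is T, □□p is F. ✗
f: ¬p is F, □□p is F. ✓
— 4 worlds.

3 and 4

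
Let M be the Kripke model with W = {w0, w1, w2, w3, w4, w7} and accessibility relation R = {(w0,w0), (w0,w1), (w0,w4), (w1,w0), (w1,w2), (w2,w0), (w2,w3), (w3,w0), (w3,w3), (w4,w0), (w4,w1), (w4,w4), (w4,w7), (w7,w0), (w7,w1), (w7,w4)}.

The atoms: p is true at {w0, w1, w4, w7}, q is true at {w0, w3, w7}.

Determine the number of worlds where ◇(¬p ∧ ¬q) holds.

w0: successors {w0, w1, w4}; ¬p ∧ ¬q there: w0:F, w1:F, w4:F. ✗
w1: successors {w0, w2}; ¬p ∧ ¬q there: w0:F, w2:T. ✓
w2: successors {w0, w3}; ¬p ∧ ¬q there: w0:F, w3:F. ✗
w3: successors {w0, w3}; ¬p ∧ ¬q there: w0:F, w3:F. ✗
w4: successors {w0, w1, w4, w7}; ¬p ∧ ¬q there: w0:F, w1:F, w4:F, w7:F. ✗
w7: successors {w0, w1, w4}; ¬p ∧ ¬q there: w0:F, w1:F, w4:F. ✗
Satisfying worlds: {w1}.

1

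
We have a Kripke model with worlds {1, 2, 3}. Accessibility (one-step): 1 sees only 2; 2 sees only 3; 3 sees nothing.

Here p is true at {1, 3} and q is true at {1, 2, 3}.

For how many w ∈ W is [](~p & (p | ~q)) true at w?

1: successors {2}; ~p & (p | ~q) there: 2:F. ✗
2: successors {3}; ~p & (p | ~q) there: 3:F. ✗
3: no successors, so [](~p & (p | ~q)) holds vacuously. ✓
Satisfying worlds: {3}.

1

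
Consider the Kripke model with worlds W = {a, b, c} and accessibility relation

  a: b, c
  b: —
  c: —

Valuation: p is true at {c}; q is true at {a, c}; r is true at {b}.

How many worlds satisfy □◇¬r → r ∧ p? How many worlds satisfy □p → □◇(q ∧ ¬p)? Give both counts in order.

For □◇¬r → r ∧ p:
a: □◇¬r is F, r ∧ p is F. ✓
b: □◇¬r is T, r ∧ p is F. ✗
c: □◇¬r is T, r ∧ p is F. ✗
— 1 world.
For □p → □◇(q ∧ ¬p):
a: □p is F, □◇(q ∧ ¬p) is F. ✓
b: □p is T, □◇(q ∧ ¬p) is T. ✓
c: □p is T, □◇(q ∧ ¬p) is T. ✓
— 3 worlds.

1 and 3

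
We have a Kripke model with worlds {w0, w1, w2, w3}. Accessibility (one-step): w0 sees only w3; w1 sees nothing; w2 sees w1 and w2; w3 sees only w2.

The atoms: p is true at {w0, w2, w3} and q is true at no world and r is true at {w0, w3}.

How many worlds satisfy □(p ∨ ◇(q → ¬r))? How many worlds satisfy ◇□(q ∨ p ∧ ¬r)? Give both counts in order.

For □(p ∨ ◇(q → ¬r)):
w0: successors {w3}; p ∨ ◇(q → ¬r) there: w3:T. ✓
w1: no successors, so □(p ∨ ◇(q → ¬r)) holds vacuously. ✓
w2: successors {w1, w2}; p ∨ ◇(q → ¬r) there: w1:F, w2:T. ✗
w3: successors {w2}; p ∨ ◇(q → ¬r) there: w2:T. ✓
— 3 worlds.
For ◇□(q ∨ p ∧ ¬r):
w0: successors {w3}; □(q ∨ p ∧ ¬r) there: w3:T. ✓
w1: no successors, so ◇□(q ∨ p ∧ ¬r) fails. ✗
w2: successors {w1, w2}; □(q ∨ p ∧ ¬r) there: w1:T, w2:F. ✓
w3: successors {w2}; □(q ∨ p ∧ ¬r) there: w2:F. ✗
— 2 worlds.

3 and 2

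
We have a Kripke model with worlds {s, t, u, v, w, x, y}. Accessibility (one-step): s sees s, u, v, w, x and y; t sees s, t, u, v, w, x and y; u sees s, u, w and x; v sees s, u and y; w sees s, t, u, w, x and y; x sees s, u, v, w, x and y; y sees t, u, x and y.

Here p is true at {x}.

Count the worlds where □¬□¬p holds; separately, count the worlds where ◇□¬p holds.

For □¬□¬p:
s: successors {s, u, v, w, x, y}; ¬□¬p there: s:T, u:T, v:F, w:T, x:T, y:T. ✗
t: successors {s, t, u, v, w, x, y}; ¬□¬p there: s:T, t:T, u:T, v:F, w:T, x:T, y:T. ✗
u: successors {s, u, w, x}; ¬□¬p there: s:T, u:T, w:T, x:T. ✓
v: successors {s, u, y}; ¬□¬p there: s:T, u:T, y:T. ✓
w: successors {s, t, u, w, x, y}; ¬□¬p there: s:T, t:T, u:T, w:T, x:T, y:T. ✓
x: successors {s, u, v, w, x, y}; ¬□¬p there: s:T, u:T, v:F, w:T, x:T, y:T. ✗
y: successors {t, u, x, y}; ¬□¬p there: t:T, u:T, x:T, y:T. ✓
— 4 worlds.
For ◇□¬p:
s: successors {s, u, v, w, x, y}; □¬p there: s:F, u:F, v:T, w:F, x:F, y:F. ✓
t: successors {s, t, u, v, w, x, y}; □¬p there: s:F, t:F, u:F, v:T, w:F, x:F, y:F. ✓
u: successors {s, u, w, x}; □¬p there: s:F, u:F, w:F, x:F. ✗
v: successors {s, u, y}; □¬p there: s:F, u:F, y:F. ✗
w: successors {s, t, u, w, x, y}; □¬p there: s:F, t:F, u:F, w:F, x:F, y:F. ✗
x: successors {s, u, v, w, x, y}; □¬p there: s:F, u:F, v:T, w:F, x:F, y:F. ✓
y: successors {t, u, x, y}; □¬p there: t:F, u:F, x:F, y:F. ✗
— 3 worlds.

4 and 3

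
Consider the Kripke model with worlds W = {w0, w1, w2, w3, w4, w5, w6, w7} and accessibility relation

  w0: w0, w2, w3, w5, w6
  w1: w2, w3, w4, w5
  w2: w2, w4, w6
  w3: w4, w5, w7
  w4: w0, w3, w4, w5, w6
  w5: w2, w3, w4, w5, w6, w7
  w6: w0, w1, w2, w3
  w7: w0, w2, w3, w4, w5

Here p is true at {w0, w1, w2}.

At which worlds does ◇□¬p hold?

w0: successors {w0, w2, w3, w5, w6}; □¬p there: w0:F, w2:F, w3:T, w5:F, w6:F. ✓
w1: successors {w2, w3, w4, w5}; □¬p there: w2:F, w3:T, w4:F, w5:F. ✓
w2: successors {w2, w4, w6}; □¬p there: w2:F, w4:F, w6:F. ✗
w3: successors {w4, w5, w7}; □¬p there: w4:F, w5:F, w7:F. ✗
w4: successors {w0, w3, w4, w5, w6}; □¬p there: w0:F, w3:T, w4:F, w5:F, w6:F. ✓
w5: successors {w2, w3, w4, w5, w6, w7}; □¬p there: w2:F, w3:T, w4:F, w5:F, w6:F, w7:F. ✓
w6: successors {w0, w1, w2, w3}; □¬p there: w0:F, w1:F, w2:F, w3:T. ✓
w7: successors {w0, w2, w3, w4, w5}; □¬p there: w0:F, w2:F, w3:T, w4:F, w5:F. ✓

{w0, w1, w4, w5, w6, w7}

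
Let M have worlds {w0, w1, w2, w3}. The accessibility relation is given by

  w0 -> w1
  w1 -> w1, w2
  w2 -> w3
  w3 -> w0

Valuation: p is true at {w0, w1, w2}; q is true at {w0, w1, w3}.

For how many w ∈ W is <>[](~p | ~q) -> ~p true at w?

3

w0: <>[](~p | ~q) is F, ~p is F. ✓
w1: <>[](~p | ~q) is T, ~p is F. ✗
w2: <>[](~p | ~q) is F, ~p is F. ✓
w3: <>[](~p | ~q) is F, ~p is T. ✓
Satisfying worlds: {w0, w2, w3}.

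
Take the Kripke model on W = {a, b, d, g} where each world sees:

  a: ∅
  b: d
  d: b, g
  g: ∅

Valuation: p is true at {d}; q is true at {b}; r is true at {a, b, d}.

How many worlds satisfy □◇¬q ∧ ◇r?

a: □◇¬q is T, ◇r is F. ✗
b: □◇¬q is T, ◇r is T. ✓
d: □◇¬q is F, ◇r is T. ✗
g: □◇¬q is T, ◇r is F. ✗
Satisfying worlds: {b}.

1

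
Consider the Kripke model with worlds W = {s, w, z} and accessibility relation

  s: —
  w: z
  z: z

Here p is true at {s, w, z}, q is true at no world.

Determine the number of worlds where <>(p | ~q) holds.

s: no successors, so <>(p | ~q) fails. ✗
w: successors {z}; p | ~q there: z:T. ✓
z: successors {z}; p | ~q there: z:T. ✓
Satisfying worlds: {w, z}.

2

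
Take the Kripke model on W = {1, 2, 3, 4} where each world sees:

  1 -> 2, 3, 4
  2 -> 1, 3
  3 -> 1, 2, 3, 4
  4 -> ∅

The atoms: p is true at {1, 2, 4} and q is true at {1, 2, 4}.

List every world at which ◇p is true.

{1, 2, 3}

1: successors {2, 3, 4}; p there: 2:T, 3:F, 4:T. ✓
2: successors {1, 3}; p there: 1:T, 3:F. ✓
3: successors {1, 2, 3, 4}; p there: 1:T, 2:T, 3:F, 4:T. ✓
4: no successors, so ◇p fails. ✗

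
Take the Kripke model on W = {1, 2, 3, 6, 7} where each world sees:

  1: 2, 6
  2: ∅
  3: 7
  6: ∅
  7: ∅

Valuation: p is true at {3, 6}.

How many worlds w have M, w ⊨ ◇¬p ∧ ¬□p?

2

1: ◇¬p is T, ¬□p is T. ✓
2: ◇¬p is F, ¬□p is F. ✗
3: ◇¬p is T, ¬□p is T. ✓
6: ◇¬p is F, ¬□p is F. ✗
7: ◇¬p is F, ¬□p is F. ✗
Satisfying worlds: {1, 3}.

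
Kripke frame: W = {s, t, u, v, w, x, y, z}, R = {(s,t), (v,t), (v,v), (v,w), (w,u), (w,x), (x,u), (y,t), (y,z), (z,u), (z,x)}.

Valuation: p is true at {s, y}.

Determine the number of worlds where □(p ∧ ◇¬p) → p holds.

6

s: □(p ∧ ◇¬p) is F, p is T. ✓
t: □(p ∧ ◇¬p) is T, p is F. ✗
u: □(p ∧ ◇¬p) is T, p is F. ✗
v: □(p ∧ ◇¬p) is F, p is F. ✓
w: □(p ∧ ◇¬p) is F, p is F. ✓
x: □(p ∧ ◇¬p) is F, p is F. ✓
y: □(p ∧ ◇¬p) is F, p is T. ✓
z: □(p ∧ ◇¬p) is F, p is F. ✓
Satisfying worlds: {s, v, w, x, y, z}.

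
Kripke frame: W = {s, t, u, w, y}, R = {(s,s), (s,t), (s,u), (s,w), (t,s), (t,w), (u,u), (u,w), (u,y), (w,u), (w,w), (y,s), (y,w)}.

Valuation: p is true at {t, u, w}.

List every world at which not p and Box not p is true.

∅

s: not p is T, Box not p is F. ✗
t: not p is F, Box not p is F. ✗
u: not p is F, Box not p is F. ✗
w: not p is F, Box not p is F. ✗
y: not p is T, Box not p is F. ✗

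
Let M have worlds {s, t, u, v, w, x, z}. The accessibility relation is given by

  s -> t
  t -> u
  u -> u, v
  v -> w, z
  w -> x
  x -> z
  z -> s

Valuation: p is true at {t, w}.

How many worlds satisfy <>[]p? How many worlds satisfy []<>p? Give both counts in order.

For <>[]p:
s: successors {t}; []p there: t:F. ✗
t: successors {u}; []p there: u:F. ✗
u: successors {u, v}; []p there: u:F, v:F. ✗
v: successors {w, z}; []p there: w:F, z:F. ✗
w: successors {x}; []p there: x:F. ✗
x: successors {z}; []p there: z:F. ✗
z: successors {s}; []p there: s:T. ✓
— 1 world.
For []<>p:
s: successors {t}; <>p there: t:F. ✗
t: successors {u}; <>p there: u:F. ✗
u: successors {u, v}; <>p there: u:F, v:T. ✗
v: successors {w, z}; <>p there: w:F, z:F. ✗
w: successors {x}; <>p there: x:F. ✗
x: successors {z}; <>p there: z:F. ✗
z: successors {s}; <>p there: s:T. ✓
— 1 world.

1 and 1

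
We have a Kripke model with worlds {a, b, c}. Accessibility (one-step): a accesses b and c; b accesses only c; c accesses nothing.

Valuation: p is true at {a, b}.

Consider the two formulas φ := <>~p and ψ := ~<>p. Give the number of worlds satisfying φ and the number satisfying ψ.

For <>~p:
a: successors {b, c}; ~p there: b:F, c:T. ✓
b: successors {c}; ~p there: c:T. ✓
c: no successors, so <>~p fails. ✗
— 2 worlds.
For ~<>p:
a: <>p is T. ✗
b: <>p is F. ✓
c: <>p is F. ✓
— 2 worlds.

2 and 2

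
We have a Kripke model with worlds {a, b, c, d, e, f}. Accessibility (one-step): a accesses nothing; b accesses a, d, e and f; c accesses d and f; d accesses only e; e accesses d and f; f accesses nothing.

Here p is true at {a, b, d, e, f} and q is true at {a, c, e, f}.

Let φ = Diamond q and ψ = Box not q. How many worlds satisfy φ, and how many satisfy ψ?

For Diamond q:
a: no successors, so Diamond q fails. ✗
b: successors {a, d, e, f}; q there: a:T, d:F, e:T, f:T. ✓
c: successors {d, f}; q there: d:F, f:T. ✓
d: successors {e}; q there: e:T. ✓
e: successors {d, f}; q there: d:F, f:T. ✓
f: no successors, so Diamond q fails. ✗
— 4 worlds.
For Box not q:
a: no successors, so Box not q holds vacuously. ✓
b: successors {a, d, e, f}; not q there: a:F, d:T, e:F, f:F. ✗
c: successors {d, f}; not q there: d:T, f:F. ✗
d: successors {e}; not q there: e:F. ✗
e: successors {d, f}; not q there: d:T, f:F. ✗
f: no successors, so Box not q holds vacuously. ✓
— 2 worlds.

4 and 2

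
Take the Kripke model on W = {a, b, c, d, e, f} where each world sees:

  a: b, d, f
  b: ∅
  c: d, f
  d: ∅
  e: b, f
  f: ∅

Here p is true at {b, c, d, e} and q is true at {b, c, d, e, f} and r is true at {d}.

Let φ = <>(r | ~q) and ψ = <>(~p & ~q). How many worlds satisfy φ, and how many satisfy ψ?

For <>(r | ~q):
a: successors {b, d, f}; r | ~q there: b:F, d:T, f:F. ✓
b: no successors, so <>(r | ~q) fails. ✗
c: successors {d, f}; r | ~q there: d:T, f:F. ✓
d: no successors, so <>(r | ~q) fails. ✗
e: successors {b, f}; r | ~q there: b:F, f:F. ✗
f: no successors, so <>(r | ~q) fails. ✗
— 2 worlds.
For <>(~p & ~q):
a: successors {b, d, f}; ~p & ~q there: b:F, d:F, f:F. ✗
b: no successors, so <>(~p & ~q) fails. ✗
c: successors {d, f}; ~p & ~q there: d:F, f:F. ✗
d: no successors, so <>(~p & ~q) fails. ✗
e: successors {b, f}; ~p & ~q there: b:F, f:F. ✗
f: no successors, so <>(~p & ~q) fails. ✗
— 0 worlds.

2 and 0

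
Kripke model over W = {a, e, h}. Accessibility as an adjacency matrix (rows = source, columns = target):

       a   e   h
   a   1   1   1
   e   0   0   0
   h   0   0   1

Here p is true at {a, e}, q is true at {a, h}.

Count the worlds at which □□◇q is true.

2

a: successors {a, e, h}; □◇q there: a:F, e:T, h:T. ✗
e: no successors, so □□◇q holds vacuously. ✓
h: successors {h}; □◇q there: h:T. ✓
Satisfying worlds: {e, h}.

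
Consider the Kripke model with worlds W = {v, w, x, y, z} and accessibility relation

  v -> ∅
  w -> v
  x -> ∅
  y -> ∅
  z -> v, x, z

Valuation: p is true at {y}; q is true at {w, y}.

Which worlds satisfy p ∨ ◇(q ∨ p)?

{y}

v: p is F, ◇(q ∨ p) is F. ✗
w: p is F, ◇(q ∨ p) is F. ✗
x: p is F, ◇(q ∨ p) is F. ✗
y: p is T, ◇(q ∨ p) is F. ✓
z: p is F, ◇(q ∨ p) is F. ✗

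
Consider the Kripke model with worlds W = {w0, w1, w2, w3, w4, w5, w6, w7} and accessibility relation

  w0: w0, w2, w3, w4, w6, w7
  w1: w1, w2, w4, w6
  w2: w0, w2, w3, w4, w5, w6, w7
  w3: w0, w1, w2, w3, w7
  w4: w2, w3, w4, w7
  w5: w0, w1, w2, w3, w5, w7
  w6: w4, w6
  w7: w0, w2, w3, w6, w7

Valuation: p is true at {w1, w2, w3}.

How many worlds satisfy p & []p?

w0: p is F, []p is F. ✗
w1: p is T, []p is F. ✗
w2: p is T, []p is F. ✗
w3: p is T, []p is F. ✗
w4: p is F, []p is F. ✗
w5: p is F, []p is F. ✗
w6: p is F, []p is F. ✗
w7: p is F, []p is F. ✗
Satisfying worlds: ∅.

0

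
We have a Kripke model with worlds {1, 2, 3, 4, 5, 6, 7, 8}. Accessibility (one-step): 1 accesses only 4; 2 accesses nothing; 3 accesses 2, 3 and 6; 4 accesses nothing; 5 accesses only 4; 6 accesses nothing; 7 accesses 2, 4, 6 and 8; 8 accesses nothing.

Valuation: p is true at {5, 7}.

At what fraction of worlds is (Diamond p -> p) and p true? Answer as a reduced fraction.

1/4

1: Diamond p -> p is T, p is F. ✗
2: Diamond p -> p is T, p is F. ✗
3: Diamond p -> p is T, p is F. ✗
4: Diamond p -> p is T, p is F. ✗
5: Diamond p -> p is T, p is T. ✓
6: Diamond p -> p is T, p is F. ✗
7: Diamond p -> p is T, p is T. ✓
8: Diamond p -> p is T, p is F. ✗
That's 2 of 8 worlds, so 2/8 = 1/4.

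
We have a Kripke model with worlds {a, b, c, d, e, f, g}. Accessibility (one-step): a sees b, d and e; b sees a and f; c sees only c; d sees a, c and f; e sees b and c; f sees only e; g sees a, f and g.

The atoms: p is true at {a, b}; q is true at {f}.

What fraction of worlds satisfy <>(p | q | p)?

a: successors {b, d, e}; p | q | p there: b:T, d:F, e:F. ✓
b: successors {a, f}; p | q | p there: a:T, f:T. ✓
c: successors {c}; p | q | p there: c:F. ✗
d: successors {a, c, f}; p | q | p there: a:T, c:F, f:T. ✓
e: successors {b, c}; p | q | p there: b:T, c:F. ✓
f: successors {e}; p | q | p there: e:F. ✗
g: successors {a, f, g}; p | q | p there: a:T, f:T, g:F. ✓
That's 5 of 7 worlds, so 5/7.

5/7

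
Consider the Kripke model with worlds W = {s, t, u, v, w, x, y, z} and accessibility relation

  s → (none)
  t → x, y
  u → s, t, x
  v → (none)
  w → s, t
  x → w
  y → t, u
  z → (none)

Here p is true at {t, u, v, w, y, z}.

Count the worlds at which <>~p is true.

3

s: no successors, so <>~p fails. ✗
t: successors {x, y}; ~p there: x:T, y:F. ✓
u: successors {s, t, x}; ~p there: s:T, t:F, x:T. ✓
v: no successors, so <>~p fails. ✗
w: successors {s, t}; ~p there: s:T, t:F. ✓
x: successors {w}; ~p there: w:F. ✗
y: successors {t, u}; ~p there: t:F, u:F. ✗
z: no successors, so <>~p fails. ✗
Satisfying worlds: {t, u, w}.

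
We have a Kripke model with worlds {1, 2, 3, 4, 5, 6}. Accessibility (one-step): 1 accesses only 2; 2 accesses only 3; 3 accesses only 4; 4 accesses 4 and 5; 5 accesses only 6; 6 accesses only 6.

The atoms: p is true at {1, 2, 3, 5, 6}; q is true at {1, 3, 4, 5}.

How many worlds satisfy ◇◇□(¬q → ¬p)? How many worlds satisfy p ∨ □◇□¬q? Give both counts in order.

4 and 6

For ◇◇□(¬q → ¬p):
1: successors {2}; ◇□(¬q → ¬p) there: 2:T. ✓
2: successors {3}; ◇□(¬q → ¬p) there: 3:T. ✓
3: successors {4}; ◇□(¬q → ¬p) there: 4:T. ✓
4: successors {4, 5}; ◇□(¬q → ¬p) there: 4:T, 5:F. ✓
5: successors {6}; ◇□(¬q → ¬p) there: 6:F. ✗
6: successors {6}; ◇□(¬q → ¬p) there: 6:F. ✗
— 4 worlds.
For p ∨ □◇□¬q:
1: p is T, □◇□¬q is F. ✓
2: p is T, □◇□¬q is F. ✓
3: p is T, □◇□¬q is T. ✓
4: p is F, □◇□¬q is T. ✓
5: p is T, □◇□¬q is T. ✓
6: p is T, □◇□¬q is T. ✓
— 6 worlds.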